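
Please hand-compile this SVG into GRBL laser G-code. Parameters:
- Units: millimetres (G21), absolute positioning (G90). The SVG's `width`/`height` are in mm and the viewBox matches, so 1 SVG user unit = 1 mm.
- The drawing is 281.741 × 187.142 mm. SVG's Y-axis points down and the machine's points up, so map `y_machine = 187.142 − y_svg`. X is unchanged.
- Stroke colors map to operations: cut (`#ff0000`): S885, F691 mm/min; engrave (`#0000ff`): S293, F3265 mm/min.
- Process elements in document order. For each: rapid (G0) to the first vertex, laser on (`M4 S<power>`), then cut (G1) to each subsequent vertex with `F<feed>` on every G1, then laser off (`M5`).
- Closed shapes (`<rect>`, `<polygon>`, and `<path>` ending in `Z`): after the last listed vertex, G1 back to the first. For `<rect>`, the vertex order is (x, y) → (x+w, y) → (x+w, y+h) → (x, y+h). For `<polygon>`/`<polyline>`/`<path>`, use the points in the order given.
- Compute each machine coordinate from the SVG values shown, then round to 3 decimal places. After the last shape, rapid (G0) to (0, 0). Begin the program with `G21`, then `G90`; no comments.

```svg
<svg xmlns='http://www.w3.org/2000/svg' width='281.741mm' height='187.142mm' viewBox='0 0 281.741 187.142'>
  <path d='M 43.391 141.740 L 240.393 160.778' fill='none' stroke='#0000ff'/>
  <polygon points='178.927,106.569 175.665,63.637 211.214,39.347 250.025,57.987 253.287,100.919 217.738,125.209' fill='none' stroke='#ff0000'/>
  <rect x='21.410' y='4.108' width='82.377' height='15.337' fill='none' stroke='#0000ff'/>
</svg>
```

G21
G90
G0 X43.391 Y45.402
M4 S293
G1 X240.393 Y26.364 F3265
M5
G0 X178.927 Y80.573
M4 S885
G1 X175.665 Y123.505 F691
G1 X211.214 Y147.795 F691
G1 X250.025 Y129.155 F691
G1 X253.287 Y86.223 F691
G1 X217.738 Y61.933 F691
G1 X178.927 Y80.573 F691
M5
G0 X21.410 Y183.034
M4 S293
G1 X103.787 Y183.034 F3265
G1 X103.787 Y167.697 F3265
G1 X21.410 Y167.697 F3265
G1 X21.410 Y183.034 F3265
M5
G0 X0.000 Y0.000

1 u = 1 mm; y_m = 187.142 − y.

[1] `<path>` line segment, #0000ff→engrave S293 F3265: (43.391,45.402) → (240.393,26.364)

[2] `<polygon>` regular polygon, #ff0000→cut S885 F691: (178.927,80.573) → (175.665,123.505) → (211.214,147.795) → (250.025,129.155) → (253.287,86.223) → (217.738,61.933) → (178.927,80.573) (closed)

[3] `<rect>` rectangle, #0000ff→engrave S293 F3265: (21.410,183.034) → (103.787,183.034) → (103.787,167.697) → (21.410,167.697) → (21.410,183.034) (closed)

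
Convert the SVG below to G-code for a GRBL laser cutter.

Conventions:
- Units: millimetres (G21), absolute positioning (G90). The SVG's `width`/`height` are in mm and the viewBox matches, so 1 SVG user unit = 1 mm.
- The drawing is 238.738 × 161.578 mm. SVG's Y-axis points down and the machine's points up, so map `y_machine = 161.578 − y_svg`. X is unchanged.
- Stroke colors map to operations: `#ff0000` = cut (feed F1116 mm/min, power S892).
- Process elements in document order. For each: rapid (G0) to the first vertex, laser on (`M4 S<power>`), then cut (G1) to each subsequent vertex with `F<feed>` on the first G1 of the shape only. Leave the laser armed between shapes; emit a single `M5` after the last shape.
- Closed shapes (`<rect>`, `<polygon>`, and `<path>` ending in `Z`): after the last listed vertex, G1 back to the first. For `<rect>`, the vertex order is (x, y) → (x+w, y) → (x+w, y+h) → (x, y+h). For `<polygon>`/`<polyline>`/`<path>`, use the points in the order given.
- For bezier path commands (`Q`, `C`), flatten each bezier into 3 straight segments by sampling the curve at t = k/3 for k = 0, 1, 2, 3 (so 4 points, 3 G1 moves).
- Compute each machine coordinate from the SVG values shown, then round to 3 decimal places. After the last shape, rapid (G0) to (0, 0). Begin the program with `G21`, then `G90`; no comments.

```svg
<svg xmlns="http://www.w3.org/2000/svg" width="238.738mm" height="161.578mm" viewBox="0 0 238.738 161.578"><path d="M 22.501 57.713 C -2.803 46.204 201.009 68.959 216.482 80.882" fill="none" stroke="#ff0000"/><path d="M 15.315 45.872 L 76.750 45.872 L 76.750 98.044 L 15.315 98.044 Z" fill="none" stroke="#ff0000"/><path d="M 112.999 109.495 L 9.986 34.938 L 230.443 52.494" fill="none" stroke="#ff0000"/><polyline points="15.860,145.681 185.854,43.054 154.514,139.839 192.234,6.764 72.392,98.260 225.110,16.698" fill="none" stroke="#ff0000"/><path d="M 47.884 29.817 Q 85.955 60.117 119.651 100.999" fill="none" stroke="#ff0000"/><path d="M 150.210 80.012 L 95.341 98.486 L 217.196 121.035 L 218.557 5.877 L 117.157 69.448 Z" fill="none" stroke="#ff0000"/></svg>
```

Since the viewBox matches the mm dimensions, user units are millimetres directly. The only transform is the Y-flip y_m = 161.578 − y_svg.

Shape 1 is a cubic bezier drawn with `<path>`. Its stroke #ff0000 means cut at S892, F1116. After flipping Y the toolpath is (22.501,103.865) → (58.108,105.623) → (153.691,94.559) → (216.482,80.696).

Shape 2 is a rectangle drawn with `<path>`. Its stroke #ff0000 means cut at S892, F1116. After flipping Y the toolpath is (15.315,115.706) → (76.750,115.706) → (76.750,63.534) → (15.315,63.534) → (15.315,115.706), returning to the start.

Shape 3 is a open polyline drawn with `<path>`. Its stroke #ff0000 means cut at S892, F1116. After flipping Y the toolpath is (112.999,52.083) → (9.986,126.640) → (230.443,109.084).

Shape 4 is a open polyline drawn with `<polyline>`. Its stroke #ff0000 means cut at S892, F1116. After flipping Y the toolpath is (15.860,15.897) → (185.854,118.524) → (154.514,21.739) → (192.234,154.814) → (72.392,63.318) → (225.110,144.880).

Shape 5 is a quadratic bezier drawn with `<path>`. Its stroke #ff0000 means cut at S892, F1116. After flipping Y the toolpath is (47.884,131.761) → (72.779,110.385) → (96.701,86.658) → (119.651,60.579).

Shape 6 is a closed polygon drawn with `<path>`. Its stroke #ff0000 means cut at S892, F1116. After flipping Y the toolpath is (150.210,81.566) → (95.341,63.092) → (217.196,40.543) → (218.557,155.701) → (117.157,92.130) → (150.210,81.566), returning to the start.

G21
G90
G0 X22.501 Y103.865
M4 S892
G1 X58.108 Y105.623 F1116
G1 X153.691 Y94.559
G1 X216.482 Y80.696
G0 X15.315 Y115.706
M4 S892
G1 X76.750 Y115.706 F1116
G1 X76.750 Y63.534
G1 X15.315 Y63.534
G1 X15.315 Y115.706
G0 X112.999 Y52.083
M4 S892
G1 X9.986 Y126.640 F1116
G1 X230.443 Y109.084
G0 X15.860 Y15.897
M4 S892
G1 X185.854 Y118.524 F1116
G1 X154.514 Y21.739
G1 X192.234 Y154.814
G1 X72.392 Y63.318
G1 X225.110 Y144.880
G0 X47.884 Y131.761
M4 S892
G1 X72.779 Y110.385 F1116
G1 X96.701 Y86.658
G1 X119.651 Y60.579
G0 X150.210 Y81.566
M4 S892
G1 X95.341 Y63.092 F1116
G1 X217.196 Y40.543
G1 X218.557 Y155.701
G1 X117.157 Y92.130
G1 X150.210 Y81.566
M5
G0 X0.000 Y0.000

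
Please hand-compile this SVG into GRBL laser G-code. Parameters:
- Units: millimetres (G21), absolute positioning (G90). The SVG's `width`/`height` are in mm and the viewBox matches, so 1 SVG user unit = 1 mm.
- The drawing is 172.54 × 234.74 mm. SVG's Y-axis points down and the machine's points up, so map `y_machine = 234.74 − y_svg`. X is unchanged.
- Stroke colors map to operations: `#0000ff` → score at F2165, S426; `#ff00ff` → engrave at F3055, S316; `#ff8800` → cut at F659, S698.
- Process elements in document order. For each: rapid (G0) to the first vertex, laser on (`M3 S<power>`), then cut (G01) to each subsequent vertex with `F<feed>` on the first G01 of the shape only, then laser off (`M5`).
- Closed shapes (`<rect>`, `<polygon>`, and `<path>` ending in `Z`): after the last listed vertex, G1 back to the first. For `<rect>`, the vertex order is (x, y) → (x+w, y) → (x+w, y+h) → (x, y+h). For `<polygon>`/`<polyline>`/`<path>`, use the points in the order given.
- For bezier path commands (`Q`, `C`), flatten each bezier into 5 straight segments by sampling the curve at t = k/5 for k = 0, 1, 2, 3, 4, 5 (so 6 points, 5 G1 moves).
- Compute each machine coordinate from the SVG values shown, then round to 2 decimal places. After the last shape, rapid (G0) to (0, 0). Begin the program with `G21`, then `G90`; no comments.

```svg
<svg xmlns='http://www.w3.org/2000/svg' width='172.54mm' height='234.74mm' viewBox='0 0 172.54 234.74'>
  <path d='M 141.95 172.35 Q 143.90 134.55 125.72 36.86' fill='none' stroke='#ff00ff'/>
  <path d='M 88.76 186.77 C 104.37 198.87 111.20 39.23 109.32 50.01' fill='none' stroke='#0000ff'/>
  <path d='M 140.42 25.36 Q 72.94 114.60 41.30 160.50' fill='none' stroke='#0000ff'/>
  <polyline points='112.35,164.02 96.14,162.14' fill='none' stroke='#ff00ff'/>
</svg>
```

G21
G90
G0 X141.95 Y62.39
M3 S316
G01 X141.92 Y79.91 F3055
G01 X140.29 Y102.21
G01 X137.04 Y129.31
G01 X132.19 Y161.20
G01 X125.72 Y197.88
M5
G0 X88.76 Y47.97
M3 S426
G01 X97.07 Y58.58 F2165
G01 X103.28 Y93.99
G01 X107.39 Y137.76
G01 X109.40 Y173.48
G01 X109.32 Y184.73
M5
G0 X140.42 Y209.38
M3 S426
G01 X114.86 Y175.42 F2165
G01 X92.17 Y144.92
G01 X72.35 Y117.89
G01 X55.39 Y94.33
G01 X41.30 Y74.24
M5
G0 X112.35 Y70.72
M3 S316
G01 X96.14 Y72.60 F3055
M5
G0 X0.00 Y0.00

viewBox `0 0 172.54 234.74` with mm width/height → 1 unit = 1 mm. Flip: y_m = 234.74 − y_svg.

**Shape 1** — `<path>` quadratic bezier, stroke `#ff00ff` → engrave (S316, F3055). Control points (SVG): P0=(141.95,172.35), P1=(143.90,134.55), P2=(125.72,36.86); sampled at t=k/5. Machine vertices: (141.95,62.39) → (141.92,79.91) → (140.29,102.21) → (137.04,129.31) → (132.19,161.20) → (125.72,197.88). Open path.

**Shape 2** — `<path>` cubic bezier, stroke `#0000ff` → score (S426, F2165). Control points (SVG): P0=(88.76,186.77), P1=(104.37,198.87), P2=(111.20,39.23), P3=(109.32,50.01); sampled at t=k/5. Machine vertices: (88.76,47.97) → (97.07,58.58) → (103.28,93.99) → (107.39,137.76) → (109.40,173.48) → (109.32,184.73). Open path.

**Shape 3** — `<path>` quadratic bezier, stroke `#0000ff` → score (S426, F2165). Control points (SVG): P0=(140.42,25.36), P1=(72.94,114.60), P2=(41.30,160.50); sampled at t=k/5. Machine vertices: (140.42,209.38) → (114.86,175.42) → (92.17,144.92) → (72.35,117.89) → (55.39,94.33) → (41.30,74.24). Open path.

**Shape 4** — `<polyline>` line segment, stroke `#ff00ff` → engrave (S316, F3055). Machine vertices: (112.35,70.72) → (96.14,72.60). Open path.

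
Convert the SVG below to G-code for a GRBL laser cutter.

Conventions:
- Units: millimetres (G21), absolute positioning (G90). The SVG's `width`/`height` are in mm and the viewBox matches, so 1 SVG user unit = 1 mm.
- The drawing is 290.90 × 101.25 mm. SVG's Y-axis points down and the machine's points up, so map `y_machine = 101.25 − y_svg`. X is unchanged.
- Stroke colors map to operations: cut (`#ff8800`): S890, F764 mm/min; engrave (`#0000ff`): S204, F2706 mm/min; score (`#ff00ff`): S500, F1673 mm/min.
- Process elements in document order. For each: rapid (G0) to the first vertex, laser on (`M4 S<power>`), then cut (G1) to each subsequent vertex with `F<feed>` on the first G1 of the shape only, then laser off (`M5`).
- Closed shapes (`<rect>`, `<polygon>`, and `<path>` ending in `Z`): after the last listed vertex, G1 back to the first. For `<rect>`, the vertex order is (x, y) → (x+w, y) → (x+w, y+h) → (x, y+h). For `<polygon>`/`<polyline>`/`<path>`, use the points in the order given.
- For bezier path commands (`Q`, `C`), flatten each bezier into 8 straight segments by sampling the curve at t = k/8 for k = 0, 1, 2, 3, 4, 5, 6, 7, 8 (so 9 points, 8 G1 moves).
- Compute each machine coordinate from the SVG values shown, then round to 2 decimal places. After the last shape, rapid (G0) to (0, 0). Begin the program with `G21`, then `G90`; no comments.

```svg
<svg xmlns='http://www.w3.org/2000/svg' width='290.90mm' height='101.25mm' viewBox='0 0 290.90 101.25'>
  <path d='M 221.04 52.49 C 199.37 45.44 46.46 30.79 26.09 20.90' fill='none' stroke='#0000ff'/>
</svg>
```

G21
G90
G0 X221.04 Y48.76
M4 S204
G1 X207.28 Y51.74 F2706
G1 X184.30 Y55.28
G1 X155.20 Y59.25
G1 X123.08 Y63.49
G1 X91.01 Y67.87
G1 X62.10 Y72.23
G1 X39.43 Y76.44
G1 X26.09 Y80.35
M5
G0 X0.00 Y0.00

1 u = 1 mm; y_m = 101.25 − y.

[1] `<path>` cubic bezier, #0000ff→engrave S204 F2706: (221.04,48.76) → (207.28,51.74) → (184.30,55.28) → (155.20,59.25) → (123.08,63.49) → (91.01,67.87) → (62.10,72.23) → (39.43,76.44) → (26.09,80.35)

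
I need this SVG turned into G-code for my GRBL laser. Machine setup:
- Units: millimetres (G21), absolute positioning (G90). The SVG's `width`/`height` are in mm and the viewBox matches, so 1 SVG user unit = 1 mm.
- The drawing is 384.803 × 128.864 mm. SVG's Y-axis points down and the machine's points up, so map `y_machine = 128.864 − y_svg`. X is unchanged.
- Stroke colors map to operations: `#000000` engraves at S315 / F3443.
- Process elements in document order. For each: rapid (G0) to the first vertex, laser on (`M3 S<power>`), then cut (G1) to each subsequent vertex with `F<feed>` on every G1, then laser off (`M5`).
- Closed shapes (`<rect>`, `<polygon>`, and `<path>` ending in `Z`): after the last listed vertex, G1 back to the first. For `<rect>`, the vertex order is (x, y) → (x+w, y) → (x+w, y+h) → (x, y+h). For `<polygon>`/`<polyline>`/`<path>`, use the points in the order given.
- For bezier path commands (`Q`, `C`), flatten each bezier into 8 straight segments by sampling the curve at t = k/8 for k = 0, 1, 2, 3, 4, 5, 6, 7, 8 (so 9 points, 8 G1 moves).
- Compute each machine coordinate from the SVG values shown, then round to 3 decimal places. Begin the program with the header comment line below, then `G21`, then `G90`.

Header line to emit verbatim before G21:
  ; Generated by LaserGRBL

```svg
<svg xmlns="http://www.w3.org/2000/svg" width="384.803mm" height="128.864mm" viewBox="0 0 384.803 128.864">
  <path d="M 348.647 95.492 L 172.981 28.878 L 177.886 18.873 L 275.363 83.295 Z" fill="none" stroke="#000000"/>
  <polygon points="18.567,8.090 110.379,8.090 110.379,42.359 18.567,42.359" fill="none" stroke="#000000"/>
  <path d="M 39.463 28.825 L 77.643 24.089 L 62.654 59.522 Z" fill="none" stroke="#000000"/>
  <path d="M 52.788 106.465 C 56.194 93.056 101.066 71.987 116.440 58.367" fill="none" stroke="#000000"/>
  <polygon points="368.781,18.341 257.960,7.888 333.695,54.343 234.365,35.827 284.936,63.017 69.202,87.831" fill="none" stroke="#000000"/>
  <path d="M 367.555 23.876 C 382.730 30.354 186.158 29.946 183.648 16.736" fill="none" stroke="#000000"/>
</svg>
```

; Generated by LaserGRBL
G21
G90
G0 X348.647 Y33.372
M3 S315
G1 X172.981 Y99.986 F3443
G1 X177.886 Y109.991 F3443
G1 X275.363 Y45.569 F3443
G1 X348.647 Y33.372 F3443
M5
G0 X18.567 Y120.774
M3 S315
G1 X110.379 Y120.774 F3443
G1 X110.379 Y86.505 F3443
G1 X18.567 Y86.505 F3443
G1 X18.567 Y120.774 F3443
M5
G0 X39.463 Y100.039
M3 S315
G1 X77.643 Y104.775 F3443
G1 X62.654 Y69.342 F3443
G1 X39.463 Y100.039 F3443
M5
G0 X52.788 Y22.399
M3 S315
G1 X55.870 Y27.757 F3443
G1 X62.009 Y33.656 F3443
G1 X70.371 Y39.919 F3443
G1 X80.126 Y46.369 F3443
G1 X90.442 Y52.829 F3443
G1 X100.487 Y59.121 F3443
G1 X109.431 Y65.070 F3443
G1 X116.440 Y70.497 F3443
M5
G0 X368.781 Y110.523
M3 S315
G1 X257.960 Y120.976 F3443
G1 X333.695 Y74.521 F3443
G1 X234.365 Y93.037 F3443
G1 X284.936 Y65.847 F3443
G1 X69.202 Y41.033 F3443
G1 X368.781 Y110.523 F3443
M5
G0 X367.555 Y104.988
M3 S315
G1 X364.113 Y102.893 F3443
G1 X345.574 Y101.513 F3443
G1 X316.696 Y100.917 F3443
G1 X282.233 Y101.175 F3443
G1 X246.942 Y102.356 F3443
G1 X215.576 Y104.528 F3443
G1 X192.893 Y107.763 F3443
G1 X183.648 Y112.128 F3443
M5

1 u = 1 mm; y_m = 128.864 − y.

[1] `<path>` closed polygon, #000000→engrave S315 F3443: (348.647,33.372) → (172.981,99.986) → (177.886,109.991) → (275.363,45.569) → (348.647,33.372) (closed)

[2] `<polygon>` rectangle, #000000→engrave S315 F3443: (18.567,120.774) → (110.379,120.774) → (110.379,86.505) → (18.567,86.505) → (18.567,120.774) (closed)

[3] `<path>` regular polygon, #000000→engrave S315 F3443: (39.463,100.039) → (77.643,104.775) → (62.654,69.342) → (39.463,100.039) (closed)

[4] `<path>` cubic bezier, #000000→engrave S315 F3443: (52.788,22.399) → (55.870,27.757) → (62.009,33.656) → (70.371,39.919) → (80.126,46.369) → (90.442,52.829) → (100.487,59.121) → (109.431,65.070) → (116.440,70.497)

[5] `<polygon>` closed polygon, #000000→engrave S315 F3443: (368.781,110.523) → (257.960,120.976) → (333.695,74.521) → (234.365,93.037) → (284.936,65.847) → (69.202,41.033) → (368.781,110.523) (closed)

[6] `<path>` cubic bezier, #000000→engrave S315 F3443: (367.555,104.988) → (364.113,102.893) → (345.574,101.513) → (316.696,100.917) → (282.233,101.175) → (246.942,102.356) → (215.576,104.528) → (192.893,107.763) → (183.648,112.128)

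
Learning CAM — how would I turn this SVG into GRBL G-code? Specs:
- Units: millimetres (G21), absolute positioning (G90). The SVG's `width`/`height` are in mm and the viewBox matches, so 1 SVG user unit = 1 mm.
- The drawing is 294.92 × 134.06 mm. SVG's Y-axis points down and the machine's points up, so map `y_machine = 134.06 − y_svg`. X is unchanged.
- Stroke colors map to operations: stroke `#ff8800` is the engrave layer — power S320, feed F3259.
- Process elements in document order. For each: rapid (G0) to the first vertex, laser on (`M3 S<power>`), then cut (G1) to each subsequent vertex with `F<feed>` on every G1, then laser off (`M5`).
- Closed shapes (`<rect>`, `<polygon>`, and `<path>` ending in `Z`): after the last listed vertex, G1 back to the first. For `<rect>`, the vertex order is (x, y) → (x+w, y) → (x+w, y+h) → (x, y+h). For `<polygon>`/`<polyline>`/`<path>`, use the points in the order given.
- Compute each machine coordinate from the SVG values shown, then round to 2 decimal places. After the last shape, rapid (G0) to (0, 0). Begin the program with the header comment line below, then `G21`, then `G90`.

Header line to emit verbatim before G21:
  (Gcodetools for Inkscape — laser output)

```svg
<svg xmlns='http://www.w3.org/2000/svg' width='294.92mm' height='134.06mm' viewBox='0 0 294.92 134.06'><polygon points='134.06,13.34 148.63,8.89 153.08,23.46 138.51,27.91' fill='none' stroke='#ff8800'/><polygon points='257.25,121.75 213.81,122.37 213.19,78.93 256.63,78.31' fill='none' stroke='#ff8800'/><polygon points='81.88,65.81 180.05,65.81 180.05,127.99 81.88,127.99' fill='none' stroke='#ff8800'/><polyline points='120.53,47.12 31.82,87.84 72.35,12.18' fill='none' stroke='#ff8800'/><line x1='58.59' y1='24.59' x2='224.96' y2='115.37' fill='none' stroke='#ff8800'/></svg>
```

(Gcodetools for Inkscape — laser output)
G21
G90
G0 X134.06 Y120.72
M3 S320
G1 X148.63 Y125.17 F3259
G1 X153.08 Y110.60 F3259
G1 X138.51 Y106.15 F3259
G1 X134.06 Y120.72 F3259
M5
G0 X257.25 Y12.31
M3 S320
G1 X213.81 Y11.69 F3259
G1 X213.19 Y55.13 F3259
G1 X256.63 Y55.75 F3259
G1 X257.25 Y12.31 F3259
M5
G0 X81.88 Y68.25
M3 S320
G1 X180.05 Y68.25 F3259
G1 X180.05 Y6.07 F3259
G1 X81.88 Y6.07 F3259
G1 X81.88 Y68.25 F3259
M5
G0 X120.53 Y86.94
M3 S320
G1 X31.82 Y46.22 F3259
G1 X72.35 Y121.88 F3259
M5
G0 X58.59 Y109.47
M3 S320
G1 X224.96 Y18.69 F3259
M5
G0 X0.00 Y0.00

1 u = 1 mm; y_m = 134.06 − y.

[1] `<polygon>` regular polygon, #ff8800→engrave S320 F3259: (134.06,120.72) → (148.63,125.17) → (153.08,110.60) → (138.51,106.15) → (134.06,120.72) (closed)

[2] `<polygon>` regular polygon, #ff8800→engrave S320 F3259: (257.25,12.31) → (213.81,11.69) → (213.19,55.13) → (256.63,55.75) → (257.25,12.31) (closed)

[3] `<polygon>` rectangle, #ff8800→engrave S320 F3259: (81.88,68.25) → (180.05,68.25) → (180.05,6.07) → (81.88,6.07) → (81.88,68.25) (closed)

[4] `<polyline>` open polyline, #ff8800→engrave S320 F3259: (120.53,86.94) → (31.82,46.22) → (72.35,121.88)

[5] `<line>` line segment, #ff8800→engrave S320 F3259: (58.59,109.47) → (224.96,18.69)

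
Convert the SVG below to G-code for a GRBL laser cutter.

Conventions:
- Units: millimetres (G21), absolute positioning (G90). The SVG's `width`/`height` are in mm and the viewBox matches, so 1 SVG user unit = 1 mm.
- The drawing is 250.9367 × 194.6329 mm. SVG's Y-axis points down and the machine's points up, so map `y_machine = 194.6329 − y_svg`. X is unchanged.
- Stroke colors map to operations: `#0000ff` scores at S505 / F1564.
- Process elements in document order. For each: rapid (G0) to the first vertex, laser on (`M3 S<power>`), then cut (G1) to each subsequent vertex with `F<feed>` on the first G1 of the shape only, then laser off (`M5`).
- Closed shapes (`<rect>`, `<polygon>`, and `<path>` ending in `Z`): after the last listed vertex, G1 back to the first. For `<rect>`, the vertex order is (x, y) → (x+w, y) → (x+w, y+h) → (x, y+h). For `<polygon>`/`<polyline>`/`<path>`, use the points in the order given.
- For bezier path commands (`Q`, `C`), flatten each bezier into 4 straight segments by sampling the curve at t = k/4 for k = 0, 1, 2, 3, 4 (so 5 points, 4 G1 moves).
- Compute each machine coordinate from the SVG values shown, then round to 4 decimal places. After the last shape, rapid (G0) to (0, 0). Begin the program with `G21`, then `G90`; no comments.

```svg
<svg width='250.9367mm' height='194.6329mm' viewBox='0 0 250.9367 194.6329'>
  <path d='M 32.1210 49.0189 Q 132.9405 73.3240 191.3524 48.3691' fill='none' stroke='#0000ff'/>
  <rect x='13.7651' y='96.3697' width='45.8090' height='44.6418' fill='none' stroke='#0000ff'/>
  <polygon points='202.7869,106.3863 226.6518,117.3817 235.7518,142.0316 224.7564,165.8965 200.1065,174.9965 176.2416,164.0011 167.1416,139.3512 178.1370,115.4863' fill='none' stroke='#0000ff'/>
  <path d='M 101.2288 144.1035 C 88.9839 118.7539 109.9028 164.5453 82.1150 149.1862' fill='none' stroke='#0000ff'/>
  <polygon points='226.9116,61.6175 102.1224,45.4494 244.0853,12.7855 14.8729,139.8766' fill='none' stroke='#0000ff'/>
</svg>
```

G21
G90
G0 X32.1210 Y145.6140
M3 S505
G1 X79.8803 Y136.5402 F1564
G1 X122.3386 Y133.6239
G1 X159.4960 Y136.8651
G1 X191.3524 Y146.2638
M5
G0 X13.7651 Y98.2632
M3 S505
G1 X59.5741 Y98.2632 F1564
G1 X59.5741 Y53.6214
G1 X13.7651 Y53.6214
G1 X13.7651 Y98.2632
M5
G0 X202.7869 Y88.2466
M3 S505
G1 X226.6518 Y77.2512 F1564
G1 X235.7518 Y52.6013
G1 X224.7564 Y28.7364
G1 X200.1065 Y19.6364
G1 X176.2416 Y30.6318
G1 X167.1416 Y55.2817
G1 X178.1370 Y79.1466
G1 X202.7869 Y88.2466
M5
G0 X101.2288 Y50.5294
M3 S505
G1 X96.9841 Y58.2697 F1564
G1 X97.5005 Y51.7345
G1 X95.1026 Y43.3260
G1 X82.1150 Y45.4467
M5
G0 X226.9116 Y133.0154
M3 S505
G1 X102.1224 Y149.1835 F1564
G1 X244.0853 Y181.8474
G1 X14.8729 Y54.7563
G1 X226.9116 Y133.0154
M5
G0 X0.0000 Y0.0000

Since the viewBox matches the mm dimensions, user units are millimetres directly. The only transform is the Y-flip y_m = 194.6329 − y_svg.

Shape 1 is a quadratic bezier drawn with `<path>`. Its stroke #0000ff means score at S505, F1564. After flipping Y the toolpath is (32.1210,145.6140) → (79.8803,136.5402) → (122.3386,133.6239) → (159.4960,136.8651) → (191.3524,146.2638).

Shape 2 is a rectangle drawn with `<rect>`. Its stroke #0000ff means score at S505, F1564. After flipping Y the toolpath is (13.7651,98.2632) → (59.5741,98.2632) → (59.5741,53.6214) → (13.7651,53.6214) → (13.7651,98.2632), returning to the start.

Shape 3 is a regular polygon drawn with `<polygon>`. Its stroke #0000ff means score at S505, F1564. After flipping Y the toolpath is (202.7869,88.2466) → (226.6518,77.2512) → (235.7518,52.6013) → (224.7564,28.7364) → (200.1065,19.6364) → (176.2416,30.6318) → (167.1416,55.2817) → (178.1370,79.1466) → (202.7869,88.2466), returning to the start.

Shape 4 is a cubic bezier drawn with `<path>`. Its stroke #0000ff means score at S505, F1564. After flipping Y the toolpath is (101.2288,50.5294) → (96.9841,58.2697) → (97.5005,51.7345) → (95.1026,43.3260) → (82.1150,45.4467).

Shape 5 is a closed polygon drawn with `<polygon>`. Its stroke #0000ff means score at S505, F1564. After flipping Y the toolpath is (226.9116,133.0154) → (102.1224,149.1835) → (244.0853,181.8474) → (14.8729,54.7563) → (226.9116,133.0154), returning to the start.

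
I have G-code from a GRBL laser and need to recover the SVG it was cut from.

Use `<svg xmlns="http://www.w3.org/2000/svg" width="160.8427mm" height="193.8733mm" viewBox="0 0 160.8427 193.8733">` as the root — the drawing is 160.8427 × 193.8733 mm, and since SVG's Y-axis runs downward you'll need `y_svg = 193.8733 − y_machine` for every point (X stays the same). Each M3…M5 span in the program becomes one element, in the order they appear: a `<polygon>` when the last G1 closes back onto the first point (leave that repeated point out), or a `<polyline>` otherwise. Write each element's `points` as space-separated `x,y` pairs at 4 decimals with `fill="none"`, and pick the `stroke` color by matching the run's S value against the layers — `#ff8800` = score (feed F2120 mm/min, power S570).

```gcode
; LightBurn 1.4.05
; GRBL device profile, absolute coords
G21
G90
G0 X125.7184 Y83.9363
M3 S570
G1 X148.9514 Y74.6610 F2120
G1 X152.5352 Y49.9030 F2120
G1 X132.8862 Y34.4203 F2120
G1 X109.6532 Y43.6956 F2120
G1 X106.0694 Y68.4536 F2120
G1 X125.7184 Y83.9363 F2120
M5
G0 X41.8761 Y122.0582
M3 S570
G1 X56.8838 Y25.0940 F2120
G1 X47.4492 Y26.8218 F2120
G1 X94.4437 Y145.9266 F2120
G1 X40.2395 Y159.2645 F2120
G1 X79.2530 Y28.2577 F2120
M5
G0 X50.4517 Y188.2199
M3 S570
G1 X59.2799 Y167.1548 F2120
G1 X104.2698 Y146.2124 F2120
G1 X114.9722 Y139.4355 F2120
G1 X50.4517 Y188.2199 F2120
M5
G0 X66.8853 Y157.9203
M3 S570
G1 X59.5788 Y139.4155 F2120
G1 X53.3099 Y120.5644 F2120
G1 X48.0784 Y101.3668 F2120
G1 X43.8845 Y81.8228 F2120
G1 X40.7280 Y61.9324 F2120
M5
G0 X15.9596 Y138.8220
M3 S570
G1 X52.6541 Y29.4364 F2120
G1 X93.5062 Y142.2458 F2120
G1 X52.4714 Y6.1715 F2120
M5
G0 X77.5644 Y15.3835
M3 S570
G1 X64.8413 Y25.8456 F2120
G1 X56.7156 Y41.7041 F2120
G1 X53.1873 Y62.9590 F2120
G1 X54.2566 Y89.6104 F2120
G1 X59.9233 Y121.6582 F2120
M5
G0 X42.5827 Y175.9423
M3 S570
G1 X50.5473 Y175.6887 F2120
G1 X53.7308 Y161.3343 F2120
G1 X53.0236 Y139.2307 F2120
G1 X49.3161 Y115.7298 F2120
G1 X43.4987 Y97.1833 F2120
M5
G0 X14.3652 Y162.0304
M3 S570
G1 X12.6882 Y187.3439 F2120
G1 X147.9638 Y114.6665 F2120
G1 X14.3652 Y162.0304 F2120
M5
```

y_svg = 193.8733 − y_m. Every run uses S570, so all elements get stroke `#ff8800` (score).

[1] closed run; points: 125.7184,109.9370 148.9514,119.2123 152.5352,143.9703 132.8862,159.4530 109.6532,150.1777 106.0694,125.4197

[2] open run; points: 41.8761,71.8151 56.8838,168.7793 47.4492,167.0515 94.4437,47.9467 40.2395,34.6088 79.2530,165.6156

[3] closed run; points: 50.4517,5.6534 59.2799,26.7185 104.2698,47.6609 114.9722,54.4378

[4] open run; points: 66.8853,35.9530 59.5788,54.4578 53.3099,73.3089 48.0784,92.5065 43.8845,112.0505 40.7280,131.9409

[5] open run; points: 15.9596,55.0513 52.6541,164.4369 93.5062,51.6275 52.4714,187.7018

[6] open run; points: 77.5644,178.4898 64.8413,168.0277 56.7156,152.1692 53.1873,130.9143 54.2566,104.2629 59.9233,72.2151

[7] open run; points: 42.5827,17.9310 50.5473,18.1846 53.7308,32.5390 53.0236,54.6426 49.3161,78.1435 43.4987,96.6900

[8] closed run; points: 14.3652,31.8429 12.6882,6.5294 147.9638,79.2068

<svg xmlns="http://www.w3.org/2000/svg" width="160.8427mm" height="193.8733mm" viewBox="0 0 160.8427 193.8733">
  <polygon points="125.7184,109.9370 148.9514,119.2123 152.5352,143.9703 132.8862,159.4530 109.6532,150.1777 106.0694,125.4197" fill="none" stroke="#ff8800"/>
  <polyline points="41.8761,71.8151 56.8838,168.7793 47.4492,167.0515 94.4437,47.9467 40.2395,34.6088 79.2530,165.6156" fill="none" stroke="#ff8800"/>
  <polygon points="50.4517,5.6534 59.2799,26.7185 104.2698,47.6609 114.9722,54.4378" fill="none" stroke="#ff8800"/>
  <polyline points="66.8853,35.9530 59.5788,54.4578 53.3099,73.3089 48.0784,92.5065 43.8845,112.0505 40.7280,131.9409" fill="none" stroke="#ff8800"/>
  <polyline points="15.9596,55.0513 52.6541,164.4369 93.5062,51.6275 52.4714,187.7018" fill="none" stroke="#ff8800"/>
  <polyline points="77.5644,178.4898 64.8413,168.0277 56.7156,152.1692 53.1873,130.9143 54.2566,104.2629 59.9233,72.2151" fill="none" stroke="#ff8800"/>
  <polyline points="42.5827,17.9310 50.5473,18.1846 53.7308,32.5390 53.0236,54.6426 49.3161,78.1435 43.4987,96.6900" fill="none" stroke="#ff8800"/>
  <polygon points="14.3652,31.8429 12.6882,6.5294 147.9638,79.2068" fill="none" stroke="#ff8800"/>
</svg>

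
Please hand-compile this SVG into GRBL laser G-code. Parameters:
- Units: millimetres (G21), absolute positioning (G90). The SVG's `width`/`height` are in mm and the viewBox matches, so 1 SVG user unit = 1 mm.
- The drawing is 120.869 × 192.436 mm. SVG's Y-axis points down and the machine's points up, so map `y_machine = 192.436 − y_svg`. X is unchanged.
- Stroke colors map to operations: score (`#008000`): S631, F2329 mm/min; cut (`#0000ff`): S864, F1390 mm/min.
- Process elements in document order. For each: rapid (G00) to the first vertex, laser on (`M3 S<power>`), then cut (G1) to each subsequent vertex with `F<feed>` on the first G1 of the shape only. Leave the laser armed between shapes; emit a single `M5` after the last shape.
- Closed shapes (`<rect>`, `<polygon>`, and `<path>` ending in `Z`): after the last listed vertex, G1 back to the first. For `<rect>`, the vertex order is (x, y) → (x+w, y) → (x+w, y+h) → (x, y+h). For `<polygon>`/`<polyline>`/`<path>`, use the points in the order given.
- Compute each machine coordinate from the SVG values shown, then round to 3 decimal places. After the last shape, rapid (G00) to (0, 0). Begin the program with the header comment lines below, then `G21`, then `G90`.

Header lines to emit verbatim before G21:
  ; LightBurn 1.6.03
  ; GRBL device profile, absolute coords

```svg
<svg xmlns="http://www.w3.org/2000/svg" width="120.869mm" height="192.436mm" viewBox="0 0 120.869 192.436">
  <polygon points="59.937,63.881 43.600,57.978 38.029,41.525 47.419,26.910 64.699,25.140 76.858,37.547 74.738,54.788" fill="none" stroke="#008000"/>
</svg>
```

; LightBurn 1.6.03
; GRBL device profile, absolute coords
G21
G90
G00 X59.937 Y128.555
M3 S631
G1 X43.600 Y134.458 F2329
G1 X38.029 Y150.911
G1 X47.419 Y165.526
G1 X64.699 Y167.296
G1 X76.858 Y154.889
G1 X74.738 Y137.648
G1 X59.937 Y128.555
M5
G00 X0.000 Y0.000

Since the viewBox matches the mm dimensions, user units are millimetres directly. The only transform is the Y-flip y_m = 192.436 − y_svg.

Shape 1 is a regular polygon drawn with `<polygon>`. Its stroke #008000 means score at S631, F2329. After flipping Y the toolpath is (59.937,128.555) → (43.600,134.458) → (38.029,150.911) → (47.419,165.526) → (64.699,167.296) → (76.858,154.889) → (74.738,137.648) → (59.937,128.555), returning to the start.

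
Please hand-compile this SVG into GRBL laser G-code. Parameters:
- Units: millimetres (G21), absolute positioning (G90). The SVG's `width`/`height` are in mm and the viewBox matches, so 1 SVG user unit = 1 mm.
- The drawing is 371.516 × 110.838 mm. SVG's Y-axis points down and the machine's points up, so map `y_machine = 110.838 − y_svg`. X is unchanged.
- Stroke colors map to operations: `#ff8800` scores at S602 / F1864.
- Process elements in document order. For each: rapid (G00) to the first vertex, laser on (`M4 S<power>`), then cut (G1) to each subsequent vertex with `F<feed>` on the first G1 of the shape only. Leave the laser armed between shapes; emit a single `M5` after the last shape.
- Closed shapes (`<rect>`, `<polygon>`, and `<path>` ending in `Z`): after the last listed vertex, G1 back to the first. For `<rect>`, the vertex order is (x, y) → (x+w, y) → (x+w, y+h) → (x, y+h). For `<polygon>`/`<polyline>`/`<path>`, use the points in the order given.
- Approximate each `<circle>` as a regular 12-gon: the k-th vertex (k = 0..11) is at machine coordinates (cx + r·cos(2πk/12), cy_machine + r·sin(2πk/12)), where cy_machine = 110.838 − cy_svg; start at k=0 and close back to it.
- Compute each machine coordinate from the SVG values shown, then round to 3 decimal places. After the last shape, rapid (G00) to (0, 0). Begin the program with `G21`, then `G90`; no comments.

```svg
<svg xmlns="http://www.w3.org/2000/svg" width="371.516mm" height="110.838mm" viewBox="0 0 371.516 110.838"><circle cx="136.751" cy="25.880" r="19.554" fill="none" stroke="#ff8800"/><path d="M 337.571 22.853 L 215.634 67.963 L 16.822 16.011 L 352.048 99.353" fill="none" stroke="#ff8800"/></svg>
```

G21
G90
G00 X156.305 Y84.958
M4 S602
G1 X153.685 Y94.735 F1864
G1 X146.528 Y101.892
G1 X136.751 Y104.512
G1 X126.974 Y101.892
G1 X119.817 Y94.735
G1 X117.197 Y84.958
G1 X119.817 Y75.181
G1 X126.974 Y68.024
G1 X136.751 Y65.404
G1 X146.528 Y68.024
G1 X153.685 Y75.181
G1 X156.305 Y84.958
G00 X337.571 Y87.985
M4 S602
G1 X215.634 Y42.875 F1864
G1 X16.822 Y94.827
G1 X352.048 Y11.485
M5
G00 X0.000 Y0.000

Since the viewBox matches the mm dimensions, user units are millimetres directly. The only transform is the Y-flip y_m = 110.838 − y_svg.

Shape 1 is a circle drawn with `<circle>`. Its stroke #ff8800 means score at S602, F1864. After flipping Y the toolpath is (156.305,84.958) → (153.685,94.735) → (146.528,101.892) → (136.751,104.512) → (126.974,101.892) → (119.817,94.735) → (117.197,84.958) → (119.817,75.181) → (126.974,68.024) → (136.751,65.404) → (146.528,68.024) → (153.685,75.181) → (156.305,84.958), returning to the start.

Shape 2 is a open polyline drawn with `<path>`. Its stroke #ff8800 means score at S602, F1864. After flipping Y the toolpath is (337.571,87.985) → (215.634,42.875) → (16.822,94.827) → (352.048,11.485).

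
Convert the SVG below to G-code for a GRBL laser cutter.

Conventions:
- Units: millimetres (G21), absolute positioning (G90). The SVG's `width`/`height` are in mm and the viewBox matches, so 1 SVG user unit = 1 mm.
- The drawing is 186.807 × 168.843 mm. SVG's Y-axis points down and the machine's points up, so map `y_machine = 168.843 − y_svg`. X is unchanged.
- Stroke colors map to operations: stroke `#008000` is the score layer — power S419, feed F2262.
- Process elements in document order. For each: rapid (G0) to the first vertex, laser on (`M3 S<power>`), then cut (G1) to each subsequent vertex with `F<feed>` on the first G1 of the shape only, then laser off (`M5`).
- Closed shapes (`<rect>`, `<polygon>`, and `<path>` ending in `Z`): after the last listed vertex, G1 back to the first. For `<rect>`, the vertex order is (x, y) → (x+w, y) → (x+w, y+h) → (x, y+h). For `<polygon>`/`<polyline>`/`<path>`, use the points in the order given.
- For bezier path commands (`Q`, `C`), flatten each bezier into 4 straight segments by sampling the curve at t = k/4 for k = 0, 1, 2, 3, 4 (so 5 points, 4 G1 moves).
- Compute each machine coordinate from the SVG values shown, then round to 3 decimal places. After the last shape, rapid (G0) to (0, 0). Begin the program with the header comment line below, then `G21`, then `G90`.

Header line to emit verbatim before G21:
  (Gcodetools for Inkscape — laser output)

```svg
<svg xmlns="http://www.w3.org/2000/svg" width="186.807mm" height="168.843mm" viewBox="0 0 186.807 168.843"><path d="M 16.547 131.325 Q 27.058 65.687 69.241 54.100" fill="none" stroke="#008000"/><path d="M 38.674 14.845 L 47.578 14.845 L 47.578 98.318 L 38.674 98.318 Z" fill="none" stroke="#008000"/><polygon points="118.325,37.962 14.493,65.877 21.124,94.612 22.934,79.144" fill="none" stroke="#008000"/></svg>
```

(Gcodetools for Inkscape — laser output)
G21
G90
G0 X16.547 Y37.518
M3 S419
G1 X23.782 Y66.959 F2262
G1 X34.976 Y89.643
G1 X50.129 Y105.571
G1 X69.241 Y114.743
M5
G0 X38.674 Y153.998
M3 S419
G1 X47.578 Y153.998 F2262
G1 X47.578 Y70.525
G1 X38.674 Y70.525
G1 X38.674 Y153.998
M5
G0 X118.325 Y130.881
M3 S419
G1 X14.493 Y102.966 F2262
G1 X21.124 Y74.231
G1 X22.934 Y89.699
G1 X118.325 Y130.881
M5
G0 X0.000 Y0.000

viewBox `0 0 186.807 168.843` with mm width/height → 1 unit = 1 mm. Flip: y_m = 168.843 − y_svg.

**Shape 1** — `<path>` quadratic bezier, stroke `#008000` → score (S419, F2262). Control points (SVG): P0=(16.547,131.325), P1=(27.058,65.687), P2=(69.241,54.100); sampled at t=k/4. Machine vertices: (16.547,37.518) → (23.782,66.959) → (34.976,89.643) → (50.129,105.571) → (69.241,114.743). Open path.

**Shape 2** — `<path>` rectangle, stroke `#008000` → score (S419, F2262). Machine vertices: (38.674,153.998) → (47.578,153.998) → (47.578,70.525) → (38.674,70.525) → (38.674,153.998). Closed: final G1 returns to the first vertex.

**Shape 3** — `<polygon>` closed polygon, stroke `#008000` → score (S419, F2262). Machine vertices: (118.325,130.881) → (14.493,102.966) → (21.124,74.231) → (22.934,89.699) → (118.325,130.881). Closed: final G1 returns to the first vertex.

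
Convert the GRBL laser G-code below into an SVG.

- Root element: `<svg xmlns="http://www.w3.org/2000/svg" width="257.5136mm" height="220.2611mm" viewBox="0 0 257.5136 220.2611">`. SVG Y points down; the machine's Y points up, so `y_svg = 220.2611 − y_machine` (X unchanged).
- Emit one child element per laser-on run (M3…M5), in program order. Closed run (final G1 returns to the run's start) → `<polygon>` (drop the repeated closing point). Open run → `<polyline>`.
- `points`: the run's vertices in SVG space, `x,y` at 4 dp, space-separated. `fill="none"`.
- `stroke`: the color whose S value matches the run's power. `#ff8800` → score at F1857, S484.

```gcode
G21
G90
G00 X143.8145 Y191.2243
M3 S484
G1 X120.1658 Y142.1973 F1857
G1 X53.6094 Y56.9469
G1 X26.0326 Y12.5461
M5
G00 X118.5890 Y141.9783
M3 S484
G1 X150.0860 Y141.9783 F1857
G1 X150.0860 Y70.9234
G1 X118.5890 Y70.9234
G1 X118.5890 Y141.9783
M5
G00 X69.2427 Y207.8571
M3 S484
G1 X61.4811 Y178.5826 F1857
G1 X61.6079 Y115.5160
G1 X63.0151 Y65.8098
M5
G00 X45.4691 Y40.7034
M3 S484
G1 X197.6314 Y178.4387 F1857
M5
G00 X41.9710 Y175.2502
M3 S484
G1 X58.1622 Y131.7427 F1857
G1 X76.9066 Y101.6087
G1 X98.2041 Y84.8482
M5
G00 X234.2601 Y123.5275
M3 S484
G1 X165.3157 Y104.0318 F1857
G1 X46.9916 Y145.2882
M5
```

<svg xmlns="http://www.w3.org/2000/svg" width="257.5136mm" height="220.2611mm" viewBox="0 0 257.5136 220.2611">
  <polyline points="143.8145,29.0368 120.1658,78.0638 53.6094,163.3142 26.0326,207.7150" fill="none" stroke="#ff8800"/>
  <polygon points="118.5890,78.2828 150.0860,78.2828 150.0860,149.3377 118.5890,149.3377" fill="none" stroke="#ff8800"/>
  <polyline points="69.2427,12.4040 61.4811,41.6785 61.6079,104.7451 63.0151,154.4513" fill="none" stroke="#ff8800"/>
  <polyline points="45.4691,179.5577 197.6314,41.8224" fill="none" stroke="#ff8800"/>
  <polyline points="41.9710,45.0109 58.1622,88.5184 76.9066,118.6524 98.2041,135.4129" fill="none" stroke="#ff8800"/>
  <polyline points="234.2601,96.7336 165.3157,116.2293 46.9916,74.9729" fill="none" stroke="#ff8800"/>
</svg>

y_svg = 220.2611 − y_m. Every run uses S484, so all elements get stroke `#ff8800` (score).

[1] open run; points: 143.8145,29.0368 120.1658,78.0638 53.6094,163.3142 26.0326,207.7150

[2] closed run; points: 118.5890,78.2828 150.0860,78.2828 150.0860,149.3377 118.5890,149.3377

[3] open run; points: 69.2427,12.4040 61.4811,41.6785 61.6079,104.7451 63.0151,154.4513

[4] open run; points: 45.4691,179.5577 197.6314,41.8224

[5] open run; points: 41.9710,45.0109 58.1622,88.5184 76.9066,118.6524 98.2041,135.4129

[6] open run; points: 234.2601,96.7336 165.3157,116.2293 46.9916,74.9729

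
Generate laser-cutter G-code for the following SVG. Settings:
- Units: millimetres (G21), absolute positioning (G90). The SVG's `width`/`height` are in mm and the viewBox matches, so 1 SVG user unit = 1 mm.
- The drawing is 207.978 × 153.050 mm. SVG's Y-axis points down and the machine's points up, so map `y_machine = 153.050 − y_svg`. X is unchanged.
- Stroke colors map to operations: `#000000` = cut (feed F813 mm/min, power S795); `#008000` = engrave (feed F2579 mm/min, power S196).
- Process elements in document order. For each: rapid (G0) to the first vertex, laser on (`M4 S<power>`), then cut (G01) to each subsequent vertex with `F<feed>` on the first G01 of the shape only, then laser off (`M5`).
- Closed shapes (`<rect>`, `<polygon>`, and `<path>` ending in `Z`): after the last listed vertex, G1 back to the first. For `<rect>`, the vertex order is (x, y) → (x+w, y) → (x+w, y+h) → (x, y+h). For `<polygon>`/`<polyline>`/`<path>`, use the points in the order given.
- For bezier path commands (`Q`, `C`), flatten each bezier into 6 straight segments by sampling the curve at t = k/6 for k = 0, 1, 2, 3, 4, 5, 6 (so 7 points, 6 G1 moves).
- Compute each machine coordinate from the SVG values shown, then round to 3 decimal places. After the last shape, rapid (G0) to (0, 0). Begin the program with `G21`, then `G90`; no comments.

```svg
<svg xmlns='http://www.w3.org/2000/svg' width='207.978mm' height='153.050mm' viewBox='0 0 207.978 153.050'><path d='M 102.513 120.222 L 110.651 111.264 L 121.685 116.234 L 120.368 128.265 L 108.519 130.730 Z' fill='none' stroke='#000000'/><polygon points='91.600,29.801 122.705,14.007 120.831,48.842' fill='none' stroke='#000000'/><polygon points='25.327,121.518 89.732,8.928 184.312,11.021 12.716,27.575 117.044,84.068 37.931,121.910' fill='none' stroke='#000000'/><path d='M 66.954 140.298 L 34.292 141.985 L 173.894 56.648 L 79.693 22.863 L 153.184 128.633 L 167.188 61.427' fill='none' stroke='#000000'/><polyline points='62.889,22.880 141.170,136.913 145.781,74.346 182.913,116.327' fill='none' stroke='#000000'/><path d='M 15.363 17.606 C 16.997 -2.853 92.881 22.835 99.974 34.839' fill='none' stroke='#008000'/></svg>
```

viewBox `0 0 207.978 153.050` with mm width/height → 1 unit = 1 mm. Flip: y_m = 153.050 − y_svg.

**Shape 1** — `<path>` regular polygon, stroke `#000000` → cut (S795, F813). Machine vertices: (102.513,32.828) → (110.651,41.786) → (121.685,36.816) → (120.368,24.785) → (108.519,22.320) → (102.513,32.828). Closed: final G1 returns to the first vertex.

**Shape 2** — `<polygon>` regular polygon, stroke `#000000` → cut (S795, F813). Machine vertices: (91.600,123.249) → (122.705,139.043) → (120.831,104.208) → (91.600,123.249). Closed: final G1 returns to the first vertex.

**Shape 3** — `<polygon>` closed polygon, stroke `#000000` → cut (S795, F813). Machine vertices: (25.327,31.532) → (89.732,144.122) → (184.312,142.029) → (12.716,125.475) → (117.044,68.982) → (37.931,31.140) → (25.327,31.532). Closed: final G1 returns to the first vertex.

**Shape 4** — `<path>` open polyline, stroke `#000000` → cut (S795, F813). Machine vertices: (66.954,12.752) → (34.292,11.065) → (173.894,96.402) → (79.693,130.187) → (153.184,24.417) → (167.188,91.623). Open path.

**Shape 5** — `<polyline>` open polyline, stroke `#000000` → cut (S795, F813). Machine vertices: (62.889,130.170) → (141.170,16.137) → (145.781,78.704) → (182.913,36.723). Open path.

**Shape 6** — `<path>` cubic bezier, stroke `#008000` → engrave (S196, F2579). Control points (SVG): P0=(15.363,17.606), P1=(16.997,-2.853), P2=(92.881,22.835), P3=(99.974,34.839); sampled at t=k/6. Machine vertices: (15.363,135.444) → (21.705,142.105) → (36.449,142.737) → (55.621,139.001) → (75.248,132.560) → (91.357,125.076) → (99.974,118.211). Open path.

G21
G90
G0 X102.513 Y32.828
M4 S795
G01 X110.651 Y41.786 F813
G01 X121.685 Y36.816
G01 X120.368 Y24.785
G01 X108.519 Y22.320
G01 X102.513 Y32.828
M5
G0 X91.600 Y123.249
M4 S795
G01 X122.705 Y139.043 F813
G01 X120.831 Y104.208
G01 X91.600 Y123.249
M5
G0 X25.327 Y31.532
M4 S795
G01 X89.732 Y144.122 F813
G01 X184.312 Y142.029
G01 X12.716 Y125.475
G01 X117.044 Y68.982
G01 X37.931 Y31.140
G01 X25.327 Y31.532
M5
G0 X66.954 Y12.752
M4 S795
G01 X34.292 Y11.065 F813
G01 X173.894 Y96.402
G01 X79.693 Y130.187
G01 X153.184 Y24.417
G01 X167.188 Y91.623
M5
G0 X62.889 Y130.170
M4 S795
G01 X141.170 Y16.137 F813
G01 X145.781 Y78.704
G01 X182.913 Y36.723
M5
G0 X15.363 Y135.444
M4 S196
G01 X21.705 Y142.105 F2579
G01 X36.449 Y142.737
G01 X55.621 Y139.001
G01 X75.248 Y132.560
G01 X91.357 Y125.076
G01 X99.974 Y118.211
M5
G0 X0.000 Y0.000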